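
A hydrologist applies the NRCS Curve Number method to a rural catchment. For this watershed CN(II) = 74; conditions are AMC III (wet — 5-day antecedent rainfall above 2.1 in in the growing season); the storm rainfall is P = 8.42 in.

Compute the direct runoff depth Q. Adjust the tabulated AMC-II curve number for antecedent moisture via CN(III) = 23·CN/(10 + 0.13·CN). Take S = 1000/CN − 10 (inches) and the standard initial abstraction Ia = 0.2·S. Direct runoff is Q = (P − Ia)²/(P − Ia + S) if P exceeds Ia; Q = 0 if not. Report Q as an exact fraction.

Adjust CN=74 to AMC III: 23·74/(10 + 0.13·74) → 1702 ÷ (981/50) = 85100/981 ≈ 86.748
Retention S: 1000/CN − 10 with CN=86.748 → S = 1300/851 ≈ 1.528 in
Initial abstraction Ia = S/5 = (1300/851)/5 = 260/851 ≈ 0.306 in
Since P=8.420 > Ia=0.306: effective rainfall P−Ia = 345271/42550 in
Q: (345271/42550)² ÷ (410271/42550) = 119212063441/17457031050 in (≈ 6.829 in)

Q = 119212063441/17457031050 in ≈ 6.829 in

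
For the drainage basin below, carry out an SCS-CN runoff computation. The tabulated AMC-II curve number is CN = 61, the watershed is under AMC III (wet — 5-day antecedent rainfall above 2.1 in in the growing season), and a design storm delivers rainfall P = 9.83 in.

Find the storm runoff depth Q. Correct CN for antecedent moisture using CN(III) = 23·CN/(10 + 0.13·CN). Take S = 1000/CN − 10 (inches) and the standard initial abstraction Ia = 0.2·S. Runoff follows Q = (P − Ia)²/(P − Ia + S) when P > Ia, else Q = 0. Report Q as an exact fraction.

Q = 1692988720201/237268204700 in ≈ 7.135 in

CN(III) from CN(II)=61: (23·61)/(10 + 0.13·61) = 140300/1793 ≈ 78.249
Max retention: S = 1000/(140300/1793) − 10 = 3900/1403 in (≈ 2.780 in)
Initial abstraction Ia = S/5 = (3900/1403)/5 = 780/1403 ≈ 0.556 in
Since P=9.830 > Ia=0.556: effective rainfall P−Ia = 1301149/140300 in
Q: (1301149/140300)² ÷ (1691149/140300) = 1692988720201/237268204700 in (≈ 7.135 in)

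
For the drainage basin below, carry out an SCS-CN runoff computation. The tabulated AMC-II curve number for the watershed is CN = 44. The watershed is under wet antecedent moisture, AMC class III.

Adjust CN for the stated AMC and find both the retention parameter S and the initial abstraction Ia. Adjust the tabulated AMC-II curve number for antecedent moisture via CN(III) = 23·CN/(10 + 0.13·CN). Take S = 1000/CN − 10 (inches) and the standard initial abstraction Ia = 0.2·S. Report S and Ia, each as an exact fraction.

S = 1400/253 in ≈ 5.534 in; Ia = 280/253 in ≈ 1.107 in

CN(III) from CN(II)=44: (23·44)/(10 + 0.13·44) = 25300/393 ≈ 64.377
S = 1000/(25300/393) − 10 = 1400/253 in ≈ 5.534 in
Ia = 0.2·(1400/253) = 280/253 in ≈ 1.107 in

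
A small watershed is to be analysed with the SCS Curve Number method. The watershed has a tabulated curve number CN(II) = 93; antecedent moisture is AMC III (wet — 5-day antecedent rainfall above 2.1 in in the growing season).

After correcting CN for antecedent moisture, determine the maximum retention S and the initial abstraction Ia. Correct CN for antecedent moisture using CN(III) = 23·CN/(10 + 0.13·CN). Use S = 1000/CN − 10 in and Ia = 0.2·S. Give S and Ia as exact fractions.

S = 700/2139 in ≈ 0.327 in; Ia = 140/2139 in ≈ 0.065 in

Wet (AMC III): CN(III) = 23·93/(10 + 0.13·93) = 2139/(2209/100) = 213900/2209 ≈ 96.831
Retention S: 1000/CN − 10 with CN=96.831 → S = 700/2139 ≈ 0.327 in
Initial abstraction Ia = S/5 = (700/2139)/5 = 140/2139 ≈ 0.065 in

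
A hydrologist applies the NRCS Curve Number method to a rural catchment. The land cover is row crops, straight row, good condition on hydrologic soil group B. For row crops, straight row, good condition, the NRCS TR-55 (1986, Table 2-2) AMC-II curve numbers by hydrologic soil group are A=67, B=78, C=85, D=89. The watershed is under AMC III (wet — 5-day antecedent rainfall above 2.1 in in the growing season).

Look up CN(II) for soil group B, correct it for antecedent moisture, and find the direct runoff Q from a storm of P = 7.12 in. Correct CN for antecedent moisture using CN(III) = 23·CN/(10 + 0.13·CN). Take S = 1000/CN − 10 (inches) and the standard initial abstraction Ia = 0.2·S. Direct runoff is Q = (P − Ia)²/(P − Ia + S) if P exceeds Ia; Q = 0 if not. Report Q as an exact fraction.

Q = 11883577778/2036930025 in ≈ 5.834 in

NRCS table: row crops, straight row, good condition, soil group B → CN(II) = 78
CN(III) from CN(II)=78: (23·78)/(10 + 0.13·78) = 89700/1007 ≈ 89.076
S = 1000/(89700/1007) − 10 = 1100/897 in ≈ 1.226 in
Ia = 0.2S: 0.2·1.226 = 0.245 in (exactly 220/897)
P − Ia = 7.120 − 0.245 = 154166/22425 ≈ 6.875 in (> 0, runoff occurs)
Q: (154166/22425)² ÷ (181666/22425) = 11883577778/2036930025 in (≈ 5.834 in)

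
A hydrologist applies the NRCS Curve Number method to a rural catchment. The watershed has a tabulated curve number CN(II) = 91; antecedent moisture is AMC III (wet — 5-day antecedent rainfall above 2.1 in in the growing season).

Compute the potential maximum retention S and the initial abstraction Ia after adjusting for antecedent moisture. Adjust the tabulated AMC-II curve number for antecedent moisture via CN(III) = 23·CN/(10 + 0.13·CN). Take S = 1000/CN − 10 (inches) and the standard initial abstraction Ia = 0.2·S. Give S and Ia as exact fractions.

S = 900/2093 in ≈ 0.430 in; Ia = 180/2093 in ≈ 0.086 in

CN(III) from CN(II)=91: (23·91)/(10 + 0.13·91) = 209300/2183 ≈ 95.877
Max retention: S = 1000/(209300/2183) − 10 = 900/2093 in (≈ 0.430 in)
Initial abstraction Ia = S/5 = (900/2093)/5 = 180/2093 ≈ 0.086 in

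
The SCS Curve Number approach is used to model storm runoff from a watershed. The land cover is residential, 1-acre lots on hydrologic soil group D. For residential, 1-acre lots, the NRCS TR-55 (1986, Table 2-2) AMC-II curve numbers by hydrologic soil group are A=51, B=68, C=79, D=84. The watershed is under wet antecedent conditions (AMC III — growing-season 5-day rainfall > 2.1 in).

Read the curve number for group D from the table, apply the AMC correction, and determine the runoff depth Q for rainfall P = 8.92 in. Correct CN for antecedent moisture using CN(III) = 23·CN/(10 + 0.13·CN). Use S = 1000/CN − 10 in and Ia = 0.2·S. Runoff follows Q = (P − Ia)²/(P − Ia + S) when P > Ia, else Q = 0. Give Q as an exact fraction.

Q = 11174392681/1397186175 in ≈ 7.998 in

NRCS table: residential, 1-acre lots, soil group D → CN(II) = 84
Adjust CN=84 to AMC III: 23·84/(10 + 0.13·84) → 1932 ÷ (523/25) = 48300/523 ≈ 92.352
Retention S: 1000/CN − 10 with CN=92.352 → S = 400/483 ≈ 0.828 in
Ia = 0.2S: 0.2·0.828 = 0.166 in (exactly 80/483)
Excess rainfall: 8.920 − 0.166 = 8.754 in; P > Ia so Q > 0
Runoff Q = (P−Ia)²/(P−Ia+S) = (8.754)²/(8.754+0.828) = 11174392681/1397186175 ≈ 7.998 in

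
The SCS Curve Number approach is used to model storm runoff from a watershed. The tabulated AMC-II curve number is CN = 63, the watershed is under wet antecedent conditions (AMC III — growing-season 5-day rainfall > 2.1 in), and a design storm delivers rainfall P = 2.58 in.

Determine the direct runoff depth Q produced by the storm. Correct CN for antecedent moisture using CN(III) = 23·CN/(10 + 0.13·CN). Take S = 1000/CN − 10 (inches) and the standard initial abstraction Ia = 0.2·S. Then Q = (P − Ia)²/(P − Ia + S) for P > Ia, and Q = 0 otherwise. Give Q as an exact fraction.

Q = 22476306241/24265026450 in ≈ 0.926 in

Adjust CN=63 to AMC III: 23·63/(10 + 0.13·63) → 1449 ÷ (1819/100) = 144900/1819 ≈ 79.659
Max retention: S = 1000/(144900/1819) − 10 = 3700/1449 in (≈ 2.553 in)
Ia = 0.2·(3700/1449) = 740/1449 in ≈ 0.511 in
Since P=2.580 > Ia=0.511: effective rainfall P−Ia = 149921/72450 in
Q = (149921/72450)²/((149921/72450) + 3700/1449) = (22476306241/5249002500)/(334921/72450) = 22476306241/24265026450 in ≈ 0.926 in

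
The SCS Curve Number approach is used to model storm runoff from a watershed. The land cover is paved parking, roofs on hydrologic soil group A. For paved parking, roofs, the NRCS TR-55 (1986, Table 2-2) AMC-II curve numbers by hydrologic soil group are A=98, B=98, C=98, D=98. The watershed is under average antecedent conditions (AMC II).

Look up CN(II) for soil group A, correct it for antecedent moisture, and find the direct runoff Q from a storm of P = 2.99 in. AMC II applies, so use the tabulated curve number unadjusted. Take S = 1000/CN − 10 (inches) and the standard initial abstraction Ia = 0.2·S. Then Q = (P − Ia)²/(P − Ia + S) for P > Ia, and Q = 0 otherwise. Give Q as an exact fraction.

NRCS table: paved parking, roofs, soil group A → CN(II) = 98
Average conditions: CN = 98 (no AMC adjustment).
S = 1000/98 − 10 = 10/49 in ≈ 0.204 in
Ia = 0.2·(10/49) = 2/49 in ≈ 0.041 in
Since P=2.990 > Ia=0.041: effective rainfall P−Ia = 14451/4900 in
Q: (14451/4900)² ÷ (15451/4900) = 208831401/75709900 in (≈ 2.758 in)

Q = 208831401/75709900 in ≈ 2.758 in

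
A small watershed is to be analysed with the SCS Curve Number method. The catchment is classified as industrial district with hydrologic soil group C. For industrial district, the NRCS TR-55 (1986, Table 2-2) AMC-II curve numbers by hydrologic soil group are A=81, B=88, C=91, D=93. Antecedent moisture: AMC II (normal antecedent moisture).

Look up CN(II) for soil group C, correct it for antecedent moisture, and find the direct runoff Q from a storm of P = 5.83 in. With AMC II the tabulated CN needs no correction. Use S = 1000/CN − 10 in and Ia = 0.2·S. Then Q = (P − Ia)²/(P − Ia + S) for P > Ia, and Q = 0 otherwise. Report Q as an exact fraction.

Q = 2626870009/548302300 in ≈ 4.791 in

NRCS table: industrial district, soil group C → CN(II) = 91
AMC II — tabulated CN = 91 applies directly.
Retention S: 1000/CN − 10 with CN=91.000 → S = 90/91 ≈ 0.989 in
Ia = 0.2S: 0.2·0.989 = 0.198 in (exactly 18/91)
Since P=5.830 > Ia=0.198: effective rainfall P−Ia = 51253/9100 in
Runoff Q = (P−Ia)²/(P−Ia+S) = (5.632)²/(5.632+0.989) = 2626870009/548302300 ≈ 4.791 in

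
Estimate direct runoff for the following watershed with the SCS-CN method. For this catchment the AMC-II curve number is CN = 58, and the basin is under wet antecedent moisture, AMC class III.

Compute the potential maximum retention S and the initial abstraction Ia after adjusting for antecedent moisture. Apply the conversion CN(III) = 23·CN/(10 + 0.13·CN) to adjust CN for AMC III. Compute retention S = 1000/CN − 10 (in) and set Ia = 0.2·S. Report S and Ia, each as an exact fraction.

Wet (AMC III): CN(III) = 23·58/(10 + 0.13·58) = 1334/(877/50) = 66700/877 ≈ 76.055
Retention S: 1000/CN − 10 with CN=76.055 → S = 2100/667 ≈ 3.148 in
Initial abstraction Ia = S/5 = (2100/667)/5 = 420/667 ≈ 0.630 in

S = 2100/667 in ≈ 3.148 in; Ia = 420/667 in ≈ 0.630 in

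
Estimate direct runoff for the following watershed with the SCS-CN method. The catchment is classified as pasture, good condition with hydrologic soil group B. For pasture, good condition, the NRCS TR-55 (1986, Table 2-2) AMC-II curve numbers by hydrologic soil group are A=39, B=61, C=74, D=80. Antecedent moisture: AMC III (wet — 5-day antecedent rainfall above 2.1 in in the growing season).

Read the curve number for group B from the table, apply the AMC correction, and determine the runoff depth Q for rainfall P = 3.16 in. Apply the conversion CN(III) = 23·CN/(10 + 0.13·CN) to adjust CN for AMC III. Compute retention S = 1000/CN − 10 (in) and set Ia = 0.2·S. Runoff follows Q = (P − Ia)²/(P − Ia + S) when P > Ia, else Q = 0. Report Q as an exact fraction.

NRCS table: pasture, good condition, soil group B → CN(II) = 61
CN(III) from CN(II)=61: (23·61)/(10 + 0.13·61) = 140300/1793 ≈ 78.249
Max retention: S = 1000/(140300/1793) − 10 = 3900/1403 in (≈ 2.780 in)
Ia = 0.2·(3900/1403) = 780/1403 in ≈ 0.556 in
Excess rainfall: 3.160 − 0.556 = 2.604 in; P > Ia so Q > 0
Q: (91337/35075)² ÷ (188837/35075) = 8342447569/6623457775 in (≈ 1.260 in)

Q = 8342447569/6623457775 in ≈ 1.260 in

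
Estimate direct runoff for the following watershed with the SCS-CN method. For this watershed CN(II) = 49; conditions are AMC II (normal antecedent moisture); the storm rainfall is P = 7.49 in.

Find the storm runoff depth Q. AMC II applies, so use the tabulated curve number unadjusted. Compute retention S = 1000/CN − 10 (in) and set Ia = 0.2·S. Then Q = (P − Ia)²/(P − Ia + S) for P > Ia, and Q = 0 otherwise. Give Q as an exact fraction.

Q = 702303001/379754900 in ≈ 1.849 in

CN(II) = 49; AMC II needs no correction.
Max retention: S = 1000/49 − 10 = 510/49 in (≈ 10.408 in)
Ia = 0.2S: 0.2·10.408 = 2.082 in (exactly 102/49)
Excess rainfall: 7.490 − 2.082 = 5.408 in; P > Ia so Q > 0
Q = (26501/4900)²/((26501/4900) + 510/49) = (702303001/24010000)/(77501/4900) = 702303001/379754900 in ≈ 1.849 in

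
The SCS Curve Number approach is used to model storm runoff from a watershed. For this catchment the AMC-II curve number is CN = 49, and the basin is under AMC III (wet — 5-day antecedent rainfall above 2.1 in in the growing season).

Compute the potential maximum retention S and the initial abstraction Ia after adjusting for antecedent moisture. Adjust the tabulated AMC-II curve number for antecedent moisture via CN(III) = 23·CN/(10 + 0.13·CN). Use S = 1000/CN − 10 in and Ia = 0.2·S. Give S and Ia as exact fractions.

Wet (AMC III): CN(III) = 23·49/(10 + 0.13·49) = 1127/(1637/100) = 112700/1637 ≈ 68.845
Retention S: 1000/CN − 10 with CN=68.845 → S = 5100/1127 ≈ 4.525 in
Ia = 0.2S: 0.2·4.525 = 0.905 in (exactly 1020/1127)

S = 5100/1127 in ≈ 4.525 in; Ia = 1020/1127 in ≈ 0.905 in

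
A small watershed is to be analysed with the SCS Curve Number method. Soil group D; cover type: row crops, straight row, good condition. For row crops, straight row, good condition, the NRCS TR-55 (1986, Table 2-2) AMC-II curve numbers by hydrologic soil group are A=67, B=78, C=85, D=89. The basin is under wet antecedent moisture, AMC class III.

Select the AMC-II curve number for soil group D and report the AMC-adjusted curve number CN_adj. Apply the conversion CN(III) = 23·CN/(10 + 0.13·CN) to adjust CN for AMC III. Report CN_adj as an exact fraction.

CN_adj = 204700/2157 ≈ 94.900

NRCS table: row crops, straight row, good condition, soil group D → CN(II) = 89
Adjust CN=89 to AMC III: 23·89/(10 + 0.13·89) → 2047 ÷ (2157/100) = 204700/2157 ≈ 94.900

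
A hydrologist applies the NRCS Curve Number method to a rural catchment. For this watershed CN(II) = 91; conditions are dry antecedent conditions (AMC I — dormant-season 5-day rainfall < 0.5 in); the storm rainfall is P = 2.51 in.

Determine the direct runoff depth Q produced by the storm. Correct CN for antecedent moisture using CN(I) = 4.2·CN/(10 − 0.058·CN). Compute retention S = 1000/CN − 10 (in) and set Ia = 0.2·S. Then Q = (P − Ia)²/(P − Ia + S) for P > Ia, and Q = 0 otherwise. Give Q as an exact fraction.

Q = 16870632769/17828801900 in ≈ 0.946 in

Dry (AMC I): CN(I) = 4.2·91/(10 − 0.058·91) = (1911/5)/(2361/500) = 63700/787 ≈ 80.940
Max retention: S = 1000/(63700/787) − 10 = 1500/637 in (≈ 2.355 in)
Ia = 0.2·(1500/637) = 300/637 in ≈ 0.471 in
Excess rainfall: 2.510 − 0.471 = 2.039 in; P > Ia so Q > 0
Q: (129887/63700)² ÷ (279887/63700) = 16870632769/17828801900 in (≈ 0.946 in)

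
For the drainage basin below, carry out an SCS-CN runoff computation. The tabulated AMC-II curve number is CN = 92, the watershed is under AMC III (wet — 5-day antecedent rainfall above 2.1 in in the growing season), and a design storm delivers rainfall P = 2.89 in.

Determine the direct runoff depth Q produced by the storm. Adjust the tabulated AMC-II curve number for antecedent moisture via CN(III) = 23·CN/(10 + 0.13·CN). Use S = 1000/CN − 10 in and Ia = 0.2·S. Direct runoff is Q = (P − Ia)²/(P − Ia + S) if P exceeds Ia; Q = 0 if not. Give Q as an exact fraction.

Wet (AMC III): CN(III) = 23·92/(10 + 0.13·92) = 2116/(549/25) = 52900/549 ≈ 96.357
Max retention: S = 1000/(52900/549) − 10 = 200/529 in (≈ 0.378 in)
Initial abstraction Ia = S/5 = (200/529)/5 = 40/529 ≈ 0.076 in
Excess rainfall: 2.890 − 0.076 = 2.814 in; P > Ia so Q > 0
Q = (148881/52900)²/((148881/52900) + 200/529) = (22165552161/2798410000)/(168881/52900) = 22165552161/8933804900 in ≈ 2.481 in

Q = 22165552161/8933804900 in ≈ 2.481 in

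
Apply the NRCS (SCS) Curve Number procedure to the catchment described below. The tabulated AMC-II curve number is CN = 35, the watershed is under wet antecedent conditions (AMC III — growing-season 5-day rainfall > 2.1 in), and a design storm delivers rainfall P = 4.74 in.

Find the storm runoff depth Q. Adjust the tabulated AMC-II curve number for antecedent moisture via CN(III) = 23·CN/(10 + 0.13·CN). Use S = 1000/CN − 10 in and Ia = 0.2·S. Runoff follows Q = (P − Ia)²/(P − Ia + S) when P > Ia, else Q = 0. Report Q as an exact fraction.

Q = 632874649/725763850 in ≈ 0.872 in

CN(III) from CN(II)=35: (23·35)/(10 + 0.13·35) = 16100/291 ≈ 55.326
Max retention: S = 1000/(16100/291) − 10 = 1300/161 in (≈ 8.075 in)
Ia = 0.2·(1300/161) = 260/161 in ≈ 1.615 in
Since P=4.740 > Ia=1.615: effective rainfall P−Ia = 25157/8050 in
Q = (25157/8050)²/((25157/8050) + 1300/161) = (632874649/64802500)/(90157/8050) = 632874649/725763850 in ≈ 0.872 in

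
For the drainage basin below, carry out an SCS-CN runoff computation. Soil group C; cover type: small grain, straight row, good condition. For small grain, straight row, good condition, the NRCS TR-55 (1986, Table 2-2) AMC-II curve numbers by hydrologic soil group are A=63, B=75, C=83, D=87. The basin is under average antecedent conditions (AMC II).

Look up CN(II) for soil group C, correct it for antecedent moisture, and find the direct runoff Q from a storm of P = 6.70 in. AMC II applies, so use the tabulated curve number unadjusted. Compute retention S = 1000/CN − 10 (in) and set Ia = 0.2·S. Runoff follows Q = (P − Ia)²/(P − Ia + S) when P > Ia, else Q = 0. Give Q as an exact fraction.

NRCS table: small grain, straight row, good condition, soil group C → CN(II) = 83
AMC II — tabulated CN = 83 applies directly.
S = 1000/83 − 10 = 170/83 in ≈ 2.048 in
Initial abstraction Ia = S/5 = (170/83)/5 = 34/83 ≈ 0.410 in
Excess rainfall: 6.700 − 0.410 = 6.290 in; P > Ia so Q > 0
Runoff Q = (P−Ia)²/(P−Ia+S) = (6.290)²/(6.290+2.048) = 27258841/5744430 ≈ 4.745 in

Q = 27258841/5744430 in ≈ 4.745 in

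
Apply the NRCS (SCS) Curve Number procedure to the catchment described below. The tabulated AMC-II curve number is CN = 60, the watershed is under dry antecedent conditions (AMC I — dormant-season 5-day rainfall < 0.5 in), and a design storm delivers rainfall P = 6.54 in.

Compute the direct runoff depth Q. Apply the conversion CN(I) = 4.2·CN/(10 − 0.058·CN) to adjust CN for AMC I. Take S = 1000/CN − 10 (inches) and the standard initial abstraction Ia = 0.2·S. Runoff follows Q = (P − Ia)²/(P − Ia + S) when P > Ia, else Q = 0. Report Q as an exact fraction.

Adjust CN=60 to AMC I: 4.2·60/(10 − 0.058·60) → 252 ÷ (163/25) = 6300/163 ≈ 38.650
Retention S: 1000/CN − 10 with CN=38.650 → S = 1000/63 ≈ 15.873 in
Initial abstraction Ia = S/5 = (1000/63)/5 = 200/63 ≈ 3.175 in
P − Ia = 6.540 − 3.175 = 10601/3150 ≈ 3.365 in (> 0, runoff occurs)
Q: (10601/3150)² ÷ (60601/3150) = 112381201/190893150 in (≈ 0.589 in)

Q = 112381201/190893150 in ≈ 0.589 in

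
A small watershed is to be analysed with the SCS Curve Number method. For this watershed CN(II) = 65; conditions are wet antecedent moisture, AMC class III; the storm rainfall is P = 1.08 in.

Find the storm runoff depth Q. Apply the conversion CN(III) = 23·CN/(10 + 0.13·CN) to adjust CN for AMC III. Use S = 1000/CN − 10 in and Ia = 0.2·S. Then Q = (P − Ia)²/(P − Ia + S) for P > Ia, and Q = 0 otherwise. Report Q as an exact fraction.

Adjust CN=65 to AMC III: 23·65/(10 + 0.13·65) → 1495 ÷ (369/20) = 29900/369 ≈ 81.030
S = 1000/(29900/369) − 10 = 700/299 in ≈ 2.341 in
Initial abstraction Ia = S/5 = (700/299)/5 = 140/299 ≈ 0.468 in
Since P=1.080 > Ia=0.468: effective rainfall P−Ia = 4573/7475 in
Q = (4573/7475)²/((4573/7475) + 700/299) = (20912329/55875625)/(22073/7475) = 20912329/164995675 in ≈ 0.127 in

Q = 20912329/164995675 in ≈ 0.127 in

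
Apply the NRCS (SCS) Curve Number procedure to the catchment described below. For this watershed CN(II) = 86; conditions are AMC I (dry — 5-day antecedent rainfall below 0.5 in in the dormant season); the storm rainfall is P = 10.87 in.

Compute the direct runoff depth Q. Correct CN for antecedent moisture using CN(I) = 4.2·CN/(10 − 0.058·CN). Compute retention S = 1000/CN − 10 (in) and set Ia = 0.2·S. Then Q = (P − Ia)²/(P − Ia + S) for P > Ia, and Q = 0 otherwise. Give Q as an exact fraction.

Dry (AMC I): CN(I) = 4.2·86/(10 − 0.058·86) = (1806/5)/(1253/250) = 12900/179 ≈ 72.067
Retention S: 1000/CN − 10 with CN=72.067 → S = 500/129 ≈ 3.876 in
Ia = 0.2S: 0.2·3.876 = 0.775 in (exactly 100/129)
Excess rainfall: 10.870 − 0.775 = 10.095 in; P > Ia so Q > 0
Runoff Q = (P−Ia)²/(P−Ia+S) = (10.095)²/(10.095+3.876) = 16958029729/2324876700 ≈ 7.294 in

Q = 16958029729/2324876700 in ≈ 7.294 in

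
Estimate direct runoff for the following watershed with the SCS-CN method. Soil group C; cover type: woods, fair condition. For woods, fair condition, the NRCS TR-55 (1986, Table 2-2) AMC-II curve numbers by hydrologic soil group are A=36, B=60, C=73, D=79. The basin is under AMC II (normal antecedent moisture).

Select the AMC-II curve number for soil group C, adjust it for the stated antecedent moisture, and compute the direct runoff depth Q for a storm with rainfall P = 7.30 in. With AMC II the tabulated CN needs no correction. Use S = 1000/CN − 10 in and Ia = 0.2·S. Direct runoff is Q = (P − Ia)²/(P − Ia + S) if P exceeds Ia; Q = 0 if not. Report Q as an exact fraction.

NRCS table: woods, fair condition, soil group C → CN(II) = 73
AMC II — tabulated CN = 73 applies directly.
Retention S: 1000/CN − 10 with CN=73.000 → S = 270/73 ≈ 3.699 in
Ia = 0.2·(270/73) = 54/73 in ≈ 0.740 in
Since P=7.300 > Ia=0.740: effective rainfall P−Ia = 4789/730 in
Q: (4789/730)² ÷ (7489/730) = 22934521/5466970 in (≈ 4.195 in)

Q = 22934521/5466970 in ≈ 4.195 in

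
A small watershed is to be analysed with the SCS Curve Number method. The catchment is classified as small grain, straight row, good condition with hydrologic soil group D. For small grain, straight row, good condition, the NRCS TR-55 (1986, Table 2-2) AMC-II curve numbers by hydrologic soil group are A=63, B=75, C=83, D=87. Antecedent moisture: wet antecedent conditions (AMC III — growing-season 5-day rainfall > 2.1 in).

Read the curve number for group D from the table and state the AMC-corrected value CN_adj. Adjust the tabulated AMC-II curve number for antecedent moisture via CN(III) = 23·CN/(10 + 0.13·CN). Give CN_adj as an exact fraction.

CN_adj = 200100/2131 ≈ 93.900

NRCS table: small grain, straight row, good condition, soil group D → CN(II) = 87
CN(III) from CN(II)=87: (23·87)/(10 + 0.13·87) = 200100/2131 ≈ 93.900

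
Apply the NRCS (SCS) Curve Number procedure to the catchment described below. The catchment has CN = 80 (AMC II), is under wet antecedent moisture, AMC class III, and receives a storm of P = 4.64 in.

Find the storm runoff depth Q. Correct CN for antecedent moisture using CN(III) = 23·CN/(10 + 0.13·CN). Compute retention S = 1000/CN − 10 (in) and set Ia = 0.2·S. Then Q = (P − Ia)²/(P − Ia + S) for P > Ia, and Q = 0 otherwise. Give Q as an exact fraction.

Wet (AMC III): CN(III) = 23·80/(10 + 0.13·80) = 1840/(102/5) = 4600/51 ≈ 90.196
Max retention: S = 1000/(4600/51) − 10 = 25/23 in (≈ 1.087 in)
Ia = 0.2·(25/23) = 5/23 in ≈ 0.217 in
Since P=4.640 > Ia=0.217: effective rainfall P−Ia = 2543/575 in
Runoff Q = (P−Ia)²/(P−Ia+S) = (4.423)²/(4.423+1.087) = 6466849/1821600 ≈ 3.550 in

Q = 6466849/1821600 in ≈ 3.550 in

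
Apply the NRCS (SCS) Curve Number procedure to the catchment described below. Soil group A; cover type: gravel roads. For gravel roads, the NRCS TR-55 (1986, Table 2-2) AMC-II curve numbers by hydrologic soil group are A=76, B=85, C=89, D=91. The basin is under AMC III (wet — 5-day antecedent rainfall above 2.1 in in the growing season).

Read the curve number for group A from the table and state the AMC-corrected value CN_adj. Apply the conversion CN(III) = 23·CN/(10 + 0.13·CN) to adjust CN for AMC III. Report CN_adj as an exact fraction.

NRCS table: gravel roads, soil group A → CN(II) = 76
Wet (AMC III): CN(III) = 23·76/(10 + 0.13·76) = 1748/(497/25) = 43700/497 ≈ 87.928

CN_adj = 43700/497 ≈ 87.928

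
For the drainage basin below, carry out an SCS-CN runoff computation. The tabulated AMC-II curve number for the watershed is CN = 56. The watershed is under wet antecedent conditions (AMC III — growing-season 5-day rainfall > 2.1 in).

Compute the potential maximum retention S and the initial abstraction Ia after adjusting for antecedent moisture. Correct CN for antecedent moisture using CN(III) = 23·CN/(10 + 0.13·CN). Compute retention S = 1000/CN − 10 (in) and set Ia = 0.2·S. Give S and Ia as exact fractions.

Wet (AMC III): CN(III) = 23·56/(10 + 0.13·56) = 1288/(432/25) = 4025/54 ≈ 74.537
S = 1000/(4025/54) − 10 = 550/161 in ≈ 3.416 in
Initial abstraction Ia = S/5 = (550/161)/5 = 110/161 ≈ 0.683 in

S = 550/161 in ≈ 3.416 in; Ia = 110/161 in ≈ 0.683 in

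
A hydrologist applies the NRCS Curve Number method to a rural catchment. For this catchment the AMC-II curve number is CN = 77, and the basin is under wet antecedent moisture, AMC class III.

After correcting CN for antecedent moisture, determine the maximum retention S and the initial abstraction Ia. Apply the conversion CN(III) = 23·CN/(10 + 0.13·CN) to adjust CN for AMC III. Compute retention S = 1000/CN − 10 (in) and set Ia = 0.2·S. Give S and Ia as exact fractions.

Adjust CN=77 to AMC III: 23·77/(10 + 0.13·77) → 1771 ÷ (2001/100) = 7700/87 ≈ 88.506
S = 1000/(7700/87) − 10 = 100/77 in ≈ 1.299 in
Initial abstraction Ia = S/5 = (100/77)/5 = 20/77 ≈ 0.260 in

S = 100/77 in ≈ 1.299 in; Ia = 20/77 in ≈ 0.260 in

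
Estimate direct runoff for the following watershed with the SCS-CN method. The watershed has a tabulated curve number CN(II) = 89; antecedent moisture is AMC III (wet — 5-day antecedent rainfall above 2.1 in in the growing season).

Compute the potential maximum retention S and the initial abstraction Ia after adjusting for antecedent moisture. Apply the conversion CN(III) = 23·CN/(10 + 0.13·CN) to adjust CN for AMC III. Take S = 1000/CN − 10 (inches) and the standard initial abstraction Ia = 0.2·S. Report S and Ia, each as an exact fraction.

S = 1100/2047 in ≈ 0.537 in; Ia = 220/2047 in ≈ 0.107 in

CN(III) from CN(II)=89: (23·89)/(10 + 0.13·89) = 204700/2157 ≈ 94.900
S = 1000/(204700/2157) − 10 = 1100/2047 in ≈ 0.537 in
Initial abstraction Ia = S/5 = (1100/2047)/5 = 220/2047 ≈ 0.107 in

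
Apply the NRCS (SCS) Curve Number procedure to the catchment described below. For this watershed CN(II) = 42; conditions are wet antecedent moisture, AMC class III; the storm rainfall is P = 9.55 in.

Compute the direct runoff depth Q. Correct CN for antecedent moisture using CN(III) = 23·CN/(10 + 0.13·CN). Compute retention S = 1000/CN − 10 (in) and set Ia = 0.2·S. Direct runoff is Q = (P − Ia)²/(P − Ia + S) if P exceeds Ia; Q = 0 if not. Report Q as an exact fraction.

Q = 6504906409/1339387980 in ≈ 4.857 in

CN(III) from CN(II)=42: (23·42)/(10 + 0.13·42) = 48300/773 ≈ 62.484
S = 1000/(48300/773) − 10 = 2900/483 in ≈ 6.004 in
Ia = 0.2·(2900/483) = 580/483 in ≈ 1.201 in
Since P=9.550 > Ia=1.201: effective rainfall P−Ia = 80653/9660 in
Q: (80653/9660)² ÷ (138653/9660) = 6504906409/1339387980 in (≈ 4.857 in)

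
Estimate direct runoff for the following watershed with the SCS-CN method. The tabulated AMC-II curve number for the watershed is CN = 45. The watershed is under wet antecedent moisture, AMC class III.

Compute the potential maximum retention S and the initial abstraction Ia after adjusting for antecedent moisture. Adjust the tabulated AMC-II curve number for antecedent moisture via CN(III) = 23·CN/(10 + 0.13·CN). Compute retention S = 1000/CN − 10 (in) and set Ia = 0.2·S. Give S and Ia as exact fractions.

S = 1100/207 in ≈ 5.314 in; Ia = 220/207 in ≈ 1.063 in

CN(III) from CN(II)=45: (23·45)/(10 + 0.13·45) = 20700/317 ≈ 65.300
Retention S: 1000/CN − 10 with CN=65.300 → S = 1100/207 ≈ 5.314 in
Initial abstraction Ia = S/5 = (1100/207)/5 = 220/207 ≈ 1.063 in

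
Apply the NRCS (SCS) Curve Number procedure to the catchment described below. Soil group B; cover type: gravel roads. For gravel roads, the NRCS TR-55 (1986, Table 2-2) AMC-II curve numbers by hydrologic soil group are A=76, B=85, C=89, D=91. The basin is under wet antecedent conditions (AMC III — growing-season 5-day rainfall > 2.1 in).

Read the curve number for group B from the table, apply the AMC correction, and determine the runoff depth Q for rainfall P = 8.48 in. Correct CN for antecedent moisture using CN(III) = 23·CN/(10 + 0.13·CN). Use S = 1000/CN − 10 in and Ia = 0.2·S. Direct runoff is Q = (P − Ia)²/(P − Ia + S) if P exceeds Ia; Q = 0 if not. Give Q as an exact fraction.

NRCS table: gravel roads, soil group B → CN(II) = 85
Adjust CN=85 to AMC III: 23·85/(10 + 0.13·85) → 1955 ÷ (421/20) = 39100/421 ≈ 92.874
S = 1000/(39100/421) − 10 = 300/391 in ≈ 0.767 in
Ia = 0.2S: 0.2·0.767 = 0.153 in (exactly 60/391)
Since P=8.480 > Ia=0.153: effective rainfall P−Ia = 81392/9775 in
Q: (81392/9775)² ÷ (88892/9775) = 1656164416/217229825 in (≈ 7.624 in)

Q = 1656164416/217229825 in ≈ 7.624 in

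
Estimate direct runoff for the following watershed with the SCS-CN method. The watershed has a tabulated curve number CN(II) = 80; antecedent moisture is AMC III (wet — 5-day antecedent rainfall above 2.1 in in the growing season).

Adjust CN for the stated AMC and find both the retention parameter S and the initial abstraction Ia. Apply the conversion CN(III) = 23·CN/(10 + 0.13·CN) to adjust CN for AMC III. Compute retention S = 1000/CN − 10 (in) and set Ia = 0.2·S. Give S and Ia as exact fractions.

Wet (AMC III): CN(III) = 23·80/(10 + 0.13·80) = 1840/(102/5) = 4600/51 ≈ 90.196
Max retention: S = 1000/(4600/51) − 10 = 25/23 in (≈ 1.087 in)
Initial abstraction Ia = S/5 = (25/23)/5 = 5/23 ≈ 0.217 in

S = 25/23 in ≈ 1.087 in; Ia = 5/23 in ≈ 0.217 in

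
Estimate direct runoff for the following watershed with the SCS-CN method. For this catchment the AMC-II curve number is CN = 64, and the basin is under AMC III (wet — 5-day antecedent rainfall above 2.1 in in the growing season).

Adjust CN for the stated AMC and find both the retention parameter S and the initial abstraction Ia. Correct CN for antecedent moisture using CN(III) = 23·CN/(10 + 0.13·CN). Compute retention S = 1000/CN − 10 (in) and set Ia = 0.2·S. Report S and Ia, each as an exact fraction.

Wet (AMC III): CN(III) = 23·64/(10 + 0.13·64) = 1472/(458/25) = 18400/229 ≈ 80.349
Retention S: 1000/CN − 10 with CN=80.349 → S = 225/92 ≈ 2.446 in
Ia = 0.2S: 0.2·2.446 = 0.489 in (exactly 45/92)

S = 225/92 in ≈ 2.446 in; Ia = 45/92 in ≈ 0.489 in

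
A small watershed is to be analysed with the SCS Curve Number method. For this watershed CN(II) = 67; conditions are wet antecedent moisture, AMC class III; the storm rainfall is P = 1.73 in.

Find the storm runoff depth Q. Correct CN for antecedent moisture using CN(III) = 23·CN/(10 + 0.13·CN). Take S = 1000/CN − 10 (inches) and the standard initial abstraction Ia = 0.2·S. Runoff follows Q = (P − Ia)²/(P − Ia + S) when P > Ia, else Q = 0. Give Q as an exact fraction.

Q = 40237551649/81764381300 in ≈ 0.492 in

CN(III) from CN(II)=67: (23·67)/(10 + 0.13·67) = 154100/1871 ≈ 82.362
Max retention: S = 1000/(154100/1871) − 10 = 3300/1541 in (≈ 2.141 in)
Initial abstraction Ia = S/5 = (3300/1541)/5 = 660/1541 ≈ 0.428 in
Excess rainfall: 1.730 − 0.428 = 1.302 in; P > Ia so Q > 0
Runoff Q = (P−Ia)²/(P−Ia+S) = (1.302)²/(1.302+2.141) = 40237551649/81764381300 ≈ 0.492 in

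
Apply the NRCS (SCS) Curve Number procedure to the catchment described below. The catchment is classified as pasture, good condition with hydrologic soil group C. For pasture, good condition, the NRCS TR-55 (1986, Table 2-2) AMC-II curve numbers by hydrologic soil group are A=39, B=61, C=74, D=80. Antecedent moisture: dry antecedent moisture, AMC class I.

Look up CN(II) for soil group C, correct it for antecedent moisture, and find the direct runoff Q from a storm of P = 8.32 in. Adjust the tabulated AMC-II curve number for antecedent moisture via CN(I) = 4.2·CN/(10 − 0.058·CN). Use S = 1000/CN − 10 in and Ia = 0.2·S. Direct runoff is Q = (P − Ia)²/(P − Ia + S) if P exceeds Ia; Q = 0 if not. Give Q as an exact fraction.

NRCS table: pasture, good condition, soil group C → CN(II) = 74
CN(I) from CN(II)=74: (4.2·74)/(10 − 0.058·74) = 77700/1427 ≈ 54.450
S = 1000/(77700/1427) − 10 = 6500/777 in ≈ 8.366 in
Ia = 0.2·(6500/777) = 1300/777 in ≈ 1.673 in
Since P=8.320 > Ia=1.673: effective rainfall P−Ia = 129116/19425 in
Q: (129116/19425)² ÷ (291616/19425) = 80148757/27233850 in (≈ 2.943 in)

Q = 80148757/27233850 in ≈ 2.943 in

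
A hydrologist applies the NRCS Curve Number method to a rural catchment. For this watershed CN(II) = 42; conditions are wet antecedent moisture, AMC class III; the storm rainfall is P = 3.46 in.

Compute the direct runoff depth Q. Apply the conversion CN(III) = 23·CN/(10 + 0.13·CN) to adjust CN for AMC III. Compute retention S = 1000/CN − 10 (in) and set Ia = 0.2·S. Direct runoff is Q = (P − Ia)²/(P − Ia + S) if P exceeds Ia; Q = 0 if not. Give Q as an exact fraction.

CN(III) from CN(II)=42: (23·42)/(10 + 0.13·42) = 48300/773 ≈ 62.484
Max retention: S = 1000/(48300/773) − 10 = 2900/483 in (≈ 6.004 in)
Ia = 0.2S: 0.2·6.004 = 1.201 in (exactly 580/483)
Since P=3.460 > Ia=1.201: effective rainfall P−Ia = 54559/24150 in
Q = (54559/24150)²/((54559/24150) + 2900/483) = (2976684481/583222500)/(199559/24150) = 2976684481/4819349850 in ≈ 0.618 in

Q = 2976684481/4819349850 in ≈ 0.618 in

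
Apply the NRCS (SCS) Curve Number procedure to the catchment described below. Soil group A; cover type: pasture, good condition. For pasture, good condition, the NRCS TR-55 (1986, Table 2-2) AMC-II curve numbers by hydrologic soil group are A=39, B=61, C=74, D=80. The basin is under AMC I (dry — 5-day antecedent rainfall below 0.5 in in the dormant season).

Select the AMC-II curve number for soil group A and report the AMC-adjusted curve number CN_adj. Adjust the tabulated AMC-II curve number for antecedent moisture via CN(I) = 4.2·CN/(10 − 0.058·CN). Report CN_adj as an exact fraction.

CN_adj = 81900/3869 ≈ 21.168

NRCS table: pasture, good condition, soil group A → CN(II) = 39
CN(I) from CN(II)=39: (4.2·39)/(10 − 0.058·39) = 81900/3869 ≈ 21.168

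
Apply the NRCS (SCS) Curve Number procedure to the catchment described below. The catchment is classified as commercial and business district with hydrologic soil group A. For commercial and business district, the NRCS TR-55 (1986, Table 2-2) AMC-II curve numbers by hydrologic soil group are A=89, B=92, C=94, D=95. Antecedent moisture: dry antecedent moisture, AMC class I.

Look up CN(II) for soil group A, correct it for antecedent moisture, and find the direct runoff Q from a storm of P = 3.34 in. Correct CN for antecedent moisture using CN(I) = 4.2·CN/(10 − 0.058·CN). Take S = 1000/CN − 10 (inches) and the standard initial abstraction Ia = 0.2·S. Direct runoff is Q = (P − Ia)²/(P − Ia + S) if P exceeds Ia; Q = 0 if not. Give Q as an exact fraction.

Q = 66112237129/49726894350 in ≈ 1.330 in

NRCS table: commercial and business district, soil group A → CN(II) = 89
Adjust CN=89 to AMC I: 4.2·89/(10 − 0.058·89) → (1869/5) ÷ (2419/500) = 186900/2419 ≈ 77.263
S = 1000/(186900/2419) − 10 = 5500/1869 in ≈ 2.943 in
Ia = 0.2S: 0.2·2.943 = 0.589 in (exactly 1100/1869)
P − Ia = 3.340 − 0.589 = 257123/93450 ≈ 2.751 in (> 0, runoff occurs)
Runoff Q = (P−Ia)²/(P−Ia+S) = (2.751)²/(2.751+2.943) = 66112237129/49726894350 ≈ 1.330 in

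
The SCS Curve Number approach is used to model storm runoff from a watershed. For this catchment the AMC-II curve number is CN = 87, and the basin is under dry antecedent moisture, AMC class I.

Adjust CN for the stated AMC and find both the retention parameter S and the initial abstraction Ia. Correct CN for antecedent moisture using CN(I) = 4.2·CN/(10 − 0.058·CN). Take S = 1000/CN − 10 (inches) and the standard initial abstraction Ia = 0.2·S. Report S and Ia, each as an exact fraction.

CN(I) from CN(II)=87: (4.2·87)/(10 − 0.058·87) = 182700/2477 ≈ 73.759
Retention S: 1000/CN − 10 with CN=73.759 → S = 6500/1827 ≈ 3.558 in
Initial abstraction Ia = S/5 = (6500/1827)/5 = 1300/1827 ≈ 0.712 in

S = 6500/1827 in ≈ 3.558 in; Ia = 1300/1827 in ≈ 0.712 in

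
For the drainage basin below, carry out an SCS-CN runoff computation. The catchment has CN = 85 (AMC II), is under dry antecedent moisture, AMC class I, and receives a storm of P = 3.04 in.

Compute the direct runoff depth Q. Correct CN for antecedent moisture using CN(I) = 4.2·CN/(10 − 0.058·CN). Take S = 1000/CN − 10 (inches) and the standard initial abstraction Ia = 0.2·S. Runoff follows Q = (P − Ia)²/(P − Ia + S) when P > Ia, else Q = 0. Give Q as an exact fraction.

Adjust CN=85 to AMC I: 4.2·85/(10 − 0.058·85) → 357 ÷ (507/100) = 11900/169 ≈ 70.414
Max retention: S = 1000/(11900/169) − 10 = 500/119 in (≈ 4.202 in)
Ia = 0.2S: 0.2·4.202 = 0.840 in (exactly 100/119)
Since P=3.040 > Ia=0.840: effective rainfall P−Ia = 6544/2975 in
Runoff Q = (P−Ia)²/(P−Ia+S) = (2.200)²/(2.200+4.202) = 10705984/14163975 ≈ 0.756 in

Q = 10705984/14163975 in ≈ 0.756 in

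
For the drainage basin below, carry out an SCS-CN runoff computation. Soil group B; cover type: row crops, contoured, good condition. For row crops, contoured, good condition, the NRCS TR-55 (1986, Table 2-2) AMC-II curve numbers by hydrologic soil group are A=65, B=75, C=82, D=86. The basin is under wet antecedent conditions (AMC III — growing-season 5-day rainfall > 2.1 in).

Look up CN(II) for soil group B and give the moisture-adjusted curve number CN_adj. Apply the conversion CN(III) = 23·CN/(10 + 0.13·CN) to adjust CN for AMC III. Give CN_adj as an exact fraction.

NRCS table: row crops, contoured, good condition, soil group B → CN(II) = 75
CN(III) from CN(II)=75: (23·75)/(10 + 0.13·75) = 6900/79 ≈ 87.342

CN_adj = 6900/79 ≈ 87.342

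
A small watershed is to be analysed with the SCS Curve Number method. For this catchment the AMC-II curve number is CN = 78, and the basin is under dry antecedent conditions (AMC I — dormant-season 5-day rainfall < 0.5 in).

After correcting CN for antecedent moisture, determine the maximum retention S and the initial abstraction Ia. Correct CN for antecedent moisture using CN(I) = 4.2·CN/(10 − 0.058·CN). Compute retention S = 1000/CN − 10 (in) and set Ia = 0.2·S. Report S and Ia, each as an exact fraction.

S = 5500/819 in ≈ 6.716 in; Ia = 1100/819 in ≈ 1.343 in

CN(I) from CN(II)=78: (4.2·78)/(10 − 0.058·78) = 81900/1369 ≈ 59.825
S = 1000/(81900/1369) − 10 = 5500/819 in ≈ 6.716 in
Ia = 0.2S: 0.2·6.716 = 1.343 in (exactly 1100/819)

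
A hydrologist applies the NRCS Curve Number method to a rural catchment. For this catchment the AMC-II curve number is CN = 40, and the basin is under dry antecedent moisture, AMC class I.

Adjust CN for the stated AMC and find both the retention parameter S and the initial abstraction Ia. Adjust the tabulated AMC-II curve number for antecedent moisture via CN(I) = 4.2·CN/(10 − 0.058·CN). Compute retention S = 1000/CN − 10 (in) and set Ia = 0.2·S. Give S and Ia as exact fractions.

S = 250/7 in ≈ 35.714 in; Ia = 50/7 in ≈ 7.143 in

CN(I) from CN(II)=40: (4.2·40)/(10 − 0.058·40) = 175/8 ≈ 21.875
Retention S: 1000/CN − 10 with CN=21.875 → S = 250/7 ≈ 35.714 in
Ia = 0.2S: 0.2·35.714 = 7.143 in (exactly 50/7)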